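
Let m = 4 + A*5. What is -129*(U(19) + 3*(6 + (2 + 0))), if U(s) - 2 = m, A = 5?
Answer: -7095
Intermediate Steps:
m = 29 (m = 4 + 5*5 = 4 + 25 = 29)
U(s) = 31 (U(s) = 2 + 29 = 31)
-129*(U(19) + 3*(6 + (2 + 0))) = -129*(31 + 3*(6 + (2 + 0))) = -129*(31 + 3*(6 + 2)) = -129*(31 + 3*8) = -129*(31 + 24) = -129*55 = -7095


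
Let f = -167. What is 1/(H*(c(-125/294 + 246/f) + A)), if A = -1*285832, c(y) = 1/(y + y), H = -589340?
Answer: 93199/15699593933492780 ≈ 5.9364e-12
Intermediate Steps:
c(y) = 1/(2*y)
A = -285832
1/(H*(c(-125/294 + 246/f) + A)) = 1/((-589340)*(1/(2*(-125/294 + 246/(-167))) - 285832)) = -1/(589340*(1/(2*(-125*1/294 + 246*(-1/167))) - 285832)) = -1/(589340*(1/(2*(-125/294 - 246/167)) - 285832)) = -1/(589340*(1/(2*(-93199/49098)) - 285832)) = -1/(589340*((½)*(-49098/93199) - 285832)) = -1/(589340*(-24549/93199 - 285832)) = -1/(589340*(-26639281117/93199)) = -1/589340*(-93199/26639281117) = 93199/15699593933492780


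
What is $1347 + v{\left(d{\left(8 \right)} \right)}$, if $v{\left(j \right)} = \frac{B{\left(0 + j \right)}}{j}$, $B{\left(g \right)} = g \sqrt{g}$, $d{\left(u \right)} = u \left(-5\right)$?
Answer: $1347 + 2 i \sqrt{10} \approx 1347.0 + 6.3246 i$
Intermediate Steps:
$d{\left(u \right)} = - 5 u$
$B{\left(g \right)} = g^{\frac{3}{2}}$
$v{\left(j \right)} = \sqrt{j}$ ($v{\left(j \right)} = \frac{\left(0 + j\right)^{\frac{3}{2}}}{j} = \frac{j^{\frac{3}{2}}}{j} = \sqrt{j}$)
$1347 + v{\left(d{\left(8 \right)} \right)} = 1347 + \sqrt{\left(-5\right) 8} = 1347 + \sqrt{-40} = 1347 + 2 i \sqrt{10}$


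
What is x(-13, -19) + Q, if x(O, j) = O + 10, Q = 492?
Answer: 489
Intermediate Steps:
x(O, j) = 10 + O
x(-13, -19) + Q = (10 - 13) + 492 = -3 + 492 = 489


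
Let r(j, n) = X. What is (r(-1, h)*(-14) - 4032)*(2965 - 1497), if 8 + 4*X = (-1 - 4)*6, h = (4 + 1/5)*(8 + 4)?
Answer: -5723732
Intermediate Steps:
h = 252/5 (h = (4 + ⅕)*12 = (21/5)*12 = 252/5 ≈ 50.400)
X = -19/2 (X = -2 + ((-1 - 4)*6)/4 = -2 + (-5*6)/4 = -2 + (¼)*(-30) = -2 - 15/2 = -19/2 ≈ -9.5000)
r(j, n) = -19/2
(r(-1, h)*(-14) - 4032)*(2965 - 1497) = (-19/2*(-14) - 4032)*(2965 - 1497) = (133 - 4032)*1468 = -3899*1468 = -5723732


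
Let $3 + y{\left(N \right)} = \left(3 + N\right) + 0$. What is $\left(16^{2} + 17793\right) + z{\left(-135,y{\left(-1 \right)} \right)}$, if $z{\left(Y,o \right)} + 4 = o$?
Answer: $18044$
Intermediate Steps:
$y{\left(N \right)} = N$ ($y{\left(N \right)} = -3 + \left(\left(3 + N\right) + 0\right) = -3 + \left(3 + N\right) = N$)
$z{\left(Y,o \right)} = -4 + o$
$\left(16^{2} + 17793\right) + z{\left(-135,y{\left(-1 \right)} \right)} = \left(16^{2} + 17793\right) - 5 = \left(256 + 17793\right) - 5 = 18049 - 5 = 18044$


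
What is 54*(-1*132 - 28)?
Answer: -8640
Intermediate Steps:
54*(-1*132 - 28) = 54*(-132 - 28) = 54*(-160) = -8640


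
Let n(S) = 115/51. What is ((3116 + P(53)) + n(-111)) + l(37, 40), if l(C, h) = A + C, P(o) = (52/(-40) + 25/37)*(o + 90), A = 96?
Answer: 59666497/18870 ≈ 3162.0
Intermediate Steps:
n(S) = 115/51 (n(S) = 115*(1/51) = 115/51)
P(o) = -2079/37 - 231*o/370 (P(o) = (52*(-1/40) + 25*(1/37))*(90 + o) = (-13/10 + 25/37)*(90 + o) = -231*(90 + o)/370 = -2079/37 - 231*o/370)
l(C, h) = 96 + C
((3116 + P(53)) + n(-111)) + l(37, 40) = ((3116 + (-2079/37 - 231/370*53)) + 115/51) + (96 + 37) = ((3116 + (-2079/37 - 12243/370)) + 115/51) + 133 = ((3116 - 33033/370) + 115/51) + 133 = (1119887/370 + 115/51) + 133 = 57156787/18870 + 133 = 59666497/18870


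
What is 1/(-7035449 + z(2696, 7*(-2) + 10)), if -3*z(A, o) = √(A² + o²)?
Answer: -63319041/445477876415977 + 12*√454277/445477876415977 ≈ -1.4212e-7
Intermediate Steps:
z(A, o) = -√(A² + o²)/3
1/(-7035449 + z(2696, 7*(-2) + 10)) = 1/(-7035449 - √(2696² + (7*(-2) + 10)²)/3) = 1/(-7035449 - √(7268416 + (-14 + 10)²)/3) = 1/(-7035449 - √(7268416 + (-4)²)/3) = 1/(-7035449 - √(7268416 + 16)/3) = 1/(-7035449 - 4*√454277/3)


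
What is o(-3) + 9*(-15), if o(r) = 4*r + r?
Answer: -150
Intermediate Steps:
o(r) = 5*r
o(-3) + 9*(-15) = 5*(-3) + 9*(-15) = -15 - 135 = -150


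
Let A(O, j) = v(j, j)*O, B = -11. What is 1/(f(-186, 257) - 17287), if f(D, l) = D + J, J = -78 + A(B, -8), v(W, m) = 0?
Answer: -1/17551 ≈ -5.6977e-5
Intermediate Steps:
A(O, j) = 0 (A(O, j) = 0*O = 0)
J = -78 (J = -78 + 0 = -78)
f(D, l) = -78 + D (f(D, l) = D - 78 = -78 + D)
1/(f(-186, 257) - 17287) = 1/((-78 - 186) - 17287) = 1/(-264 - 17287) = 1/(-17551) = -1/17551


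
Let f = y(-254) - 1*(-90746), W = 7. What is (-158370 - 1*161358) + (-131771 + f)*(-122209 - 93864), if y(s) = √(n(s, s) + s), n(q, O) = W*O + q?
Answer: 8864075097 - 648219*I*√254 ≈ 8.8641e+9 - 1.0331e+7*I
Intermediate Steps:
n(q, O) = q + 7*O (n(q, O) = 7*O + q = q + 7*O)
y(s) = 3*√s (y(s) = √((s + 7*s) + s) = √(8*s + s) = √(9*s) = 3*√s)
f = 90746 + 3*I*√254 (f = 3*√(-254) - 1*(-90746) = 3*(I*√254) + 90746 = 3*I*√254 + 90746 = 90746 + 3*I*√254 ≈ 90746.0 + 47.812*I)
(-158370 - 1*161358) + (-131771 + f)*(-122209 - 93864) = (-158370 - 1*161358) + (-131771 + (90746 + 3*I*√254))*(-122209 - 93864) = (-158370 - 161358) + (-41025 + 3*I*√254)*(-216073) = -319728 + (8864394825 - 648219*I*√254) = 8864075097 - 648219*I*√254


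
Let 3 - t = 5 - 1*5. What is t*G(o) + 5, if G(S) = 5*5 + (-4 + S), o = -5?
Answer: 53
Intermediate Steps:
t = 3 (t = 3 - (5 - 1*5) = 3 - (5 - 5) = 3 - 1*0 = 3 + 0 = 3)
G(S) = 21 + S (G(S) = 25 + (-4 + S) = 21 + S)
t*G(o) + 5 = 3*(21 - 5) + 5 = 3*16 + 5 = 48 + 5 = 53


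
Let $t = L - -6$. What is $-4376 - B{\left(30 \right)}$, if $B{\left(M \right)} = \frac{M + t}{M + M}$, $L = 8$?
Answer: $- \frac{65651}{15} \approx -4376.7$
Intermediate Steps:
$t = 14$ ($t = 8 - -6 = 8 + 6 = 14$)
$B{\left(M \right)} = \frac{14 + M}{2 M}$ ($B{\left(M \right)} = \frac{M + 14}{M + M} = \frac{14 + M}{2 M}$)
$-4376 - B{\left(30 \right)} = -4376 - \frac{14 + 30}{2 \cdot 30} = -4376 - \frac{1}{2} \cdot \frac{1}{30} \cdot 44 = -4376 - \frac{11}{15} = - \frac{65651}{15}$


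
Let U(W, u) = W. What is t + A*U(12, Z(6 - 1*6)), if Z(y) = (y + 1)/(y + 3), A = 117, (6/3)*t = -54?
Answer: 1377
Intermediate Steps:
t = -27 (t = (½)*(-54) = -27)
Z(y) = (1 + y)/(3 + y)
t + A*U(12, Z(6 - 1*6)) = -27 + 117*12 = -27 + 1404 = 1377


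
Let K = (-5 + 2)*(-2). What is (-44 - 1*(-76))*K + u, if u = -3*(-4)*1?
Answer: 204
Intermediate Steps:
u = 12 (u = 12*1 = 12)
K = 6 (K = -3*(-2) = 6)
(-44 - 1*(-76))*K + u = (-44 - 1*(-76))*6 + 12 = (-44 + 76)*6 + 12 = 32*6 + 12 = 192 + 12 = 204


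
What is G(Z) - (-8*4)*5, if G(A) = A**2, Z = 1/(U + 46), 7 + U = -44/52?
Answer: 39362729/246016 ≈ 160.00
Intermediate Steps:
U = -102/13 (U = -7 - 44/52 = -7 - 44*1/52 = -7 - 11/13 = -102/13 ≈ -7.8462)
Z = 13/496 (Z = 1/(-102/13 + 46) = 1/(496/13) = 13/496 ≈ 0.026210)
G(Z) - (-8*4)*5 = (13/496)**2 - (-8*4)*5 = 169/246016 - (-32)*5 = 169/246016 - 1*(-160) = 169/246016 + 160 = 39362729/246016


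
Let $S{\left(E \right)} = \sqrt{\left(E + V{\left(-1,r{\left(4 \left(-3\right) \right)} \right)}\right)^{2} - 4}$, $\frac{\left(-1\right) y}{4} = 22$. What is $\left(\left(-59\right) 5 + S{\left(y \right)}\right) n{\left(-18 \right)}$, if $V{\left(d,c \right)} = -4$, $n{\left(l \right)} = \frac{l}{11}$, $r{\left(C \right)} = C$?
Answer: $\frac{5310}{11} - \frac{108 \sqrt{235}}{11} \approx 332.22$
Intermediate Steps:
$n{\left(l \right)} = \frac{l}{11}$ ($n{\left(l \right)} = l \frac{1}{11} = \frac{l}{11}$)
$y = -88$ ($y = \left(-4\right) 22 = -88$)
$S{\left(E \right)} = \sqrt{-4 + \left(-4 + E\right)^{2}}$ ($S{\left(E \right)} = \sqrt{\left(E - 4\right)^{2} - 4} = \sqrt{\left(-4 + E\right)^{2} - 4} = \sqrt{-4 + \left(-4 + E\right)^{2}}$)
$\left(\left(-59\right) 5 + S{\left(y \right)}\right) n{\left(-18 \right)} = \left(\left(-59\right) 5 + \sqrt{-4 + \left(-4 - 88\right)^{2}}\right) \frac{1}{11} \left(-18\right) = \left(-295 + \sqrt{-4 + \left(-92\right)^{2}}\right) \left(- \frac{18}{11}\right) = \left(-295 + \sqrt{-4 + 8464}\right) \left(- \frac{18}{11}\right) = \left(-295 + \sqrt{8460}\right) \left(- \frac{18}{11}\right) = \left(-295 + 6 \sqrt{235}\right) \left(- \frac{18}{11}\right) = \frac{5310}{11} - \frac{108 \sqrt{235}}{11}$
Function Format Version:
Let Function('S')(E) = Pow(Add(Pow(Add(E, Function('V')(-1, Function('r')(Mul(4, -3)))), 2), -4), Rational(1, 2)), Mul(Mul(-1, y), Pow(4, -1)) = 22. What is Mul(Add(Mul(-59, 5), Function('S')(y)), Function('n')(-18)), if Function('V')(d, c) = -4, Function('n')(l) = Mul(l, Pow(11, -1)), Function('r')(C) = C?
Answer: Add(Rational(5310, 11), Mul(Rational(-108, 11), Pow(235, Rational(1, 2)))) ≈ 332.22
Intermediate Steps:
Function('n')(l) = Mul(Rational(1, 11), l) (Function('n')(l) = Mul(l, Rational(1, 11)) = Mul(Rational(1, 11), l))
y = -88 (y = Mul(-4, 22) = -88)
Function('S')(E) = Pow(Add(-4, Pow(Add(-4, E), 2)), Rational(1, 2)) (Function('S')(E) = Pow(Add(Pow(Add(E, -4), 2), -4), Rational(1, 2)) = Pow(Add(Pow(Add(-4, E), 2), -4), Rational(1, 2)) = Pow(Add(-4, Pow(Add(-4, E), 2)), Rational(1, 2)))
Mul(Add(Mul(-59, 5), Function('S')(y)), Function('n')(-18)) = Mul(Add(Mul(-59, 5), Pow(Add(-4, Pow(Add(-4, -88), 2)), Rational(1, 2))), Mul(Rational(1, 11), -18)) = Mul(Add(-295, Pow(Add(-4, Pow(-92, 2)), Rational(1, 2))), Rational(-18, 11)) = Mul(Add(-295, Pow(Add(-4, 8464), Rational(1, 2))), Rational(-18, 11)) = Mul(Add(-295, Pow(8460, Rational(1, 2))), Rational(-18, 11)) = Mul(Add(-295, Mul(6, Pow(235, Rational(1, 2)))), Rational(-18, 11)) = Add(Rational(5310, 11), Mul(Rational(-108, 11), Pow(235, Rational(1, 2))))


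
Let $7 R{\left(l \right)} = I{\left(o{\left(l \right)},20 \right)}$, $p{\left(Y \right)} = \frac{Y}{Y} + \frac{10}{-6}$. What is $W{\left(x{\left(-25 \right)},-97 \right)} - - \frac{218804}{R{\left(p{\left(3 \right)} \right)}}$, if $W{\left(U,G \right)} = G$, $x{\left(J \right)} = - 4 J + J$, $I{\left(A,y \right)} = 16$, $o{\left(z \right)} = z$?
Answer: $\frac{382519}{4} \approx 95630.0$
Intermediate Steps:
$p{\left(Y \right)} = - \frac{2}{3}$ ($p{\left(Y \right)} = 1 + 10 \left(- \frac{1}{6}\right) = 1 - \frac{5}{3} = - \frac{2}{3}$)
$x{\left(J \right)} = - 3 J$
$R{\left(l \right)} = \frac{16}{7}$ ($R{\left(l \right)} = \frac{1}{7} \cdot 16 = \frac{16}{7}$)
$W{\left(x{\left(-25 \right)},-97 \right)} - - \frac{218804}{R{\left(p{\left(3 \right)} \right)}} = -97 - - \frac{218804}{\frac{16}{7}} = -97 - \left(-218804\right) \frac{7}{16} = -97 - - \frac{382907}{4} = -97 + \frac{382907}{4} = \frac{382519}{4}$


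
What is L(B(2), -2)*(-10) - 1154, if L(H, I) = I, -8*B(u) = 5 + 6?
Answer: -1134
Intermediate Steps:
B(u) = -11/8 (B(u) = -(5 + 6)/8 = -⅛*11 = -11/8)
L(B(2), -2)*(-10) - 1154 = -2*(-10) - 1154 = 20 - 1154 = -1134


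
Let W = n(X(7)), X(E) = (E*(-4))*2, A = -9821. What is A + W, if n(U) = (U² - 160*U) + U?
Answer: 2219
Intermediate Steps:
X(E) = -8*E (X(E) = -4*E*2 = -8*E)
n(U) = U² - 159*U
W = 12040 (W = (-8*7)*(-159 - 8*7) = -56*(-159 - 56) = -56*(-215) = 12040)
A + W = -9821 + 12040 = 2219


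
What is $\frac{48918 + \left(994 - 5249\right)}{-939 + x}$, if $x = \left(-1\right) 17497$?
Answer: $- \frac{44663}{18436} \approx -2.4226$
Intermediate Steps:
$x = -17497$
$\frac{48918 + \left(994 - 5249\right)}{-939 + x} = \frac{48918 + \left(994 - 5249\right)}{-939 - 17497} = \frac{48918 + \left(994 - 5249\right)}{-18436} = \left(48918 - 4255\right) \left(- \frac{1}{18436}\right) = 44663 \left(- \frac{1}{18436}\right) = - \frac{44663}{18436}$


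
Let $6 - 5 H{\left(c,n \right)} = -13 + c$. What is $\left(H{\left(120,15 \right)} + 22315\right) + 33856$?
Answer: $\frac{280754}{5} \approx 56151.0$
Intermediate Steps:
$H{\left(c,n \right)} = \frac{19}{5} - \frac{c}{5}$ ($H{\left(c,n \right)} = \frac{6}{5} - \frac{-13 + c}{5} = \frac{6}{5} - \left(- \frac{13}{5} + \frac{c}{5}\right) = \frac{19}{5} - \frac{c}{5}$)
$\left(H{\left(120,15 \right)} + 22315\right) + 33856 = \left(\left(\frac{19}{5} - 24\right) + 22315\right) + 33856 = \left(- \frac{101}{5} + 22315\right) + 33856 = \frac{111474}{5} + 33856 = \frac{280754}{5}$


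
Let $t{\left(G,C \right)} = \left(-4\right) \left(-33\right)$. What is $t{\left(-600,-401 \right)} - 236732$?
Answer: $-236600$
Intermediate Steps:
$t{\left(G,C \right)} = 132$
$t{\left(-600,-401 \right)} - 236732 = 132 - 236732 = -236600$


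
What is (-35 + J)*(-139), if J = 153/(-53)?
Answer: 279112/53 ≈ 5266.3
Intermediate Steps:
J = -153/53 (J = 153*(-1/53) = -153/53 ≈ -2.8868)
(-35 + J)*(-139) = (-35 - 153/53)*(-139) = -2008/53*(-139) = 279112/53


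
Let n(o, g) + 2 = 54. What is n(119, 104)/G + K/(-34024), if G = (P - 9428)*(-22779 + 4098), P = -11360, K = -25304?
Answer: 23621569760/31761782517 ≈ 0.74371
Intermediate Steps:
n(o, g) = 52 (n(o, g) = -2 + 54 = 52)
G = 388340628 (G = (-11360 - 9428)*(-22779 + 4098) = -20788*(-18681) = 388340628)
n(119, 104)/G + K/(-34024) = 52/388340628 - 25304/(-34024) = 52*(1/388340628) - 25304*(-1/34024) = 1/7468089 + 3163/4253 = 23621569760/31761782517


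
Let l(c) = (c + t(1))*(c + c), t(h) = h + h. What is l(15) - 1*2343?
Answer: -1833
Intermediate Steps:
t(h) = 2*h
l(c) = 2*c*(2 + c) (l(c) = (c + 2*1)*(c + c) = (c + 2)*(2*c) = (2 + c)*(2*c) = 2*c*(2 + c))
l(15) - 1*2343 = 2*15*(2 + 15) - 1*2343 = 2*15*17 - 2343 = 510 - 2343 = -1833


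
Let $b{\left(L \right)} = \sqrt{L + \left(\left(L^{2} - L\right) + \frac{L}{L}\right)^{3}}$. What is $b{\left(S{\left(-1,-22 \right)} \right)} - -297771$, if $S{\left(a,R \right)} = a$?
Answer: $297771 + \sqrt{26} \approx 2.9778 \cdot 10^{5}$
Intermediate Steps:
$b{\left(L \right)} = \sqrt{L + \left(1 + L^{2} - L\right)^{3}}$ ($b{\left(L \right)} = \sqrt{L + \left(\left(L^{2} - L\right) + 1\right)^{3}} = \sqrt{L + \left(1 + L^{2} - L\right)^{3}}$)
$b{\left(S{\left(-1,-22 \right)} \right)} - -297771 = \sqrt{-1 + \left(1 + \left(-1\right)^{2} - -1\right)^{3}} - -297771 = \sqrt{-1 + \left(1 + 1 + 1\right)^{3}} + 297771 = \sqrt{-1 + 3^{3}} + 297771 = \sqrt{-1 + 27} + 297771 = \sqrt{26} + 297771 = 297771 + \sqrt{26}$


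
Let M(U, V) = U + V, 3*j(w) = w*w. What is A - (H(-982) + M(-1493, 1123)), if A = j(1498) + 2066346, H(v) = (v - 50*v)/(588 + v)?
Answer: 1663570121/591 ≈ 2.8148e+6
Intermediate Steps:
j(w) = w²/3 (j(w) = (w*w)/3 = w²/3)
H(v) = -49*v/(588 + v) (H(v) = (-49*v)/(588 + v) = -49*v/(588 + v))
A = 8443042/3 (A = (⅓)*1498² + 2066346 = (⅓)*2244004 + 2066346 = 2244004/3 + 2066346 = 8443042/3 ≈ 2.8143e+6)
A - (H(-982) + M(-1493, 1123)) = 8443042/3 - (-49*(-982)/(588 - 982) + (-1493 + 1123)) = 8443042/3 - (-49*(-982)/(-394) - 370) = 8443042/3 - (-49*(-982)*(-1/394) - 370) = 8443042/3 - (-24059/197 - 370) = 8443042/3 - 1*(-96949/197) = 8443042/3 + 96949/197 = 1663570121/591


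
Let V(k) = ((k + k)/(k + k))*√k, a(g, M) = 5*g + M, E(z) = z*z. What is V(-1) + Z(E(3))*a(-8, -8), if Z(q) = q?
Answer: -432 + I ≈ -432.0 + 1.0*I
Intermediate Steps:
E(z) = z²
a(g, M) = M + 5*g
V(k) = √k (V(k) = ((2*k)/((2*k)))*√k = ((2*k)*(1/(2*k)))*√k = 1*√k = √k)
V(-1) + Z(E(3))*a(-8, -8) = √(-1) + 3²*(-8 + 5*(-8)) = I + 9*(-8 - 40) = I + 9*(-48) = I - 432 = -432 + I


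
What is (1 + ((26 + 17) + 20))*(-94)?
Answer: -6016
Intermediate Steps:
(1 + ((26 + 17) + 20))*(-94) = (1 + (43 + 20))*(-94) = (1 + 63)*(-94) = 64*(-94) = -6016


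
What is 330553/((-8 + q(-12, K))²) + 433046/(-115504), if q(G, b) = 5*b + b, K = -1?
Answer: 4761914587/2829848 ≈ 1682.7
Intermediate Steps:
q(G, b) = 6*b
330553/((-8 + q(-12, K))²) + 433046/(-115504) = 330553/((-8 + 6*(-1))²) + 433046/(-115504) = 330553/((-8 - 6)²) + 433046*(-1/115504) = 330553/((-14)²) - 216523/57752 = 330553/196 - 216523/57752 = 4761914587/2829848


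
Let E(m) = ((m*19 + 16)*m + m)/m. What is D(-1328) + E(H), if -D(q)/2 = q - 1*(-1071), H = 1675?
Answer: 32356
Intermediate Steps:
E(m) = (m + m*(16 + 19*m))/m (E(m) = ((19*m + 16)*m + m)/m = ((16 + 19*m)*m + m)/m = (m*(16 + 19*m) + m)/m = (m + m*(16 + 19*m))/m)
D(q) = -2142 - 2*q (D(q) = -2*(q - 1*(-1071)) = -2*(q + 1071) = -2*(1071 + q) = -2142 - 2*q)
D(-1328) + E(H) = (-2142 - 2*(-1328)) + (17 + 19*1675) = (-2142 + 2656) + (17 + 31825) = 514 + 31842 = 32356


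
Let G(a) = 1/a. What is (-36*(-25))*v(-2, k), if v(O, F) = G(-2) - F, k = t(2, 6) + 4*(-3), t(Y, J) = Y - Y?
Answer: 10350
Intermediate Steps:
t(Y, J) = 0
k = -12 (k = 0 + 4*(-3) = 0 - 12 = -12)
v(O, F) = -½ - F (v(O, F) = 1/(-2) - F = -½ - F)
(-36*(-25))*v(-2, k) = (-36*(-25))*(-½ - 1*(-12)) = 900*(-½ + 12) = 900*(23/2) = 10350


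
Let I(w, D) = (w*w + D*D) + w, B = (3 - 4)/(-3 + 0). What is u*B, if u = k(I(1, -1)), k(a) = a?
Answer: 1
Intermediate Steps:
B = 1/3 (B = -1/(-3) = -1*(-1/3) = 1/3 ≈ 0.33333)
I(w, D) = w + D**2 + w**2 (I(w, D) = (w**2 + D**2) + w = (D**2 + w**2) + w = w + D**2 + w**2)
u = 3 (u = 1 + (-1)**2 + 1**2 = 1 + 1 + 1 = 3)
u*B = 3*(1/3) = 1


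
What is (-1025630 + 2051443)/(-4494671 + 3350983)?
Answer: -1025813/1143688 ≈ -0.89693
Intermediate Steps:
(-1025630 + 2051443)/(-4494671 + 3350983) = 1025813/(-1143688) = 1025813*(-1/1143688) = -1025813/1143688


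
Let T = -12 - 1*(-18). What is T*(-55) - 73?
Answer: -403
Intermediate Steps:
T = 6 (T = -12 + 18 = 6)
T*(-55) - 73 = 6*(-55) - 73 = -330 - 73 = -403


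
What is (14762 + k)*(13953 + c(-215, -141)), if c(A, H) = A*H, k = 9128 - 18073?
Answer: 257506956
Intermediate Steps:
k = -8945
(14762 + k)*(13953 + c(-215, -141)) = (14762 - 8945)*(13953 - 215*(-141)) = 5817*(13953 + 30315) = 5817*44268 = 257506956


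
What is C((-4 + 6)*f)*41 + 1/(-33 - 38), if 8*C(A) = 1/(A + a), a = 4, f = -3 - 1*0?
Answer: -2927/1136 ≈ -2.5766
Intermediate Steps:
f = -3 (f = -3 + 0 = -3)
C(A) = 1/(8*(4 + A)) (C(A) = 1/(8*(A + 4)) = 1/(8*(4 + A)))
C((-4 + 6)*f)*41 + 1/(-33 - 38) = (1/(8*(4 + (-4 + 6)*(-3))))*41 + 1/(-33 - 38) = (1/(8*(4 + 2*(-3))))*41 + 1/(-71) = (1/(8*(4 - 6)))*41 - 1/71 = ((⅛)/(-2))*41 - 1/71 = ((⅛)*(-½))*41 - 1/71 = -1/16*41 - 1/71 = -41/16 - 1/71 = -2927/1136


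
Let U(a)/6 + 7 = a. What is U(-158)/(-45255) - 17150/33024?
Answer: -24780983/49816704 ≈ -0.49744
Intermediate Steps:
U(a) = -42 + 6*a
U(-158)/(-45255) - 17150/33024 = (-42 + 6*(-158))/(-45255) - 17150/33024 = (-42 - 948)*(-1/45255) - 17150*1/33024 = -990*(-1/45255) - 8575/16512 = 66/3017 - 8575/16512 = -24780983/49816704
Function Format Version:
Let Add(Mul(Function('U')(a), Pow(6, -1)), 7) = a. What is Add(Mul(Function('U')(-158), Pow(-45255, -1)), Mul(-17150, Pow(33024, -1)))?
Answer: Rational(-24780983, 49816704) ≈ -0.49744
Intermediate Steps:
Function('U')(a) = Add(-42, Mul(6, a))
Add(Mul(Function('U')(-158), Pow(-45255, -1)), Mul(-17150, Pow(33024, -1))) = Add(Mul(Add(-42, Mul(6, -158)), Pow(-45255, -1)), Mul(-17150, Pow(33024, -1))) = Add(Mul(Add(-42, -948), Rational(-1, 45255)), Mul(-17150, Rational(1, 33024))) = Add(Mul(-990, Rational(-1, 45255)), Rational(-8575, 16512)) = Add(Rational(66, 3017), Rational(-8575, 16512)) = Rational(-24780983, 49816704)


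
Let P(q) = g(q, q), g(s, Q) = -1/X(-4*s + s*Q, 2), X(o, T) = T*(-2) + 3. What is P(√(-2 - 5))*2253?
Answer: 2253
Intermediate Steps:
X(o, T) = 3 - 2*T (X(o, T) = -2*T + 3 = 3 - 2*T)
g(s, Q) = 1 (g(s, Q) = -1/(3 - 2*2) = -1/(3 - 4) = -1/(-1) = -1*(-1) = 1)
P(q) = 1
P(√(-2 - 5))*2253 = 1*2253 = 2253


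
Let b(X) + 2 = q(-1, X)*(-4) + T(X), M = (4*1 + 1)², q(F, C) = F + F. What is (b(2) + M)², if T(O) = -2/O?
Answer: 900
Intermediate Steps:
q(F, C) = 2*F
M = 25 (M = (4 + 1)² = 5² = 25)
b(X) = 6 - 2/X (b(X) = -2 + ((2*(-1))*(-4) - 2/X) = -2 + (-2*(-4) - 2/X) = -2 + (8 - 2/X) = 6 - 2/X)
(b(2) + M)² = ((6 - 2/2) + 25)² = ((6 - 2*½) + 25)² = ((6 - 1) + 25)² = (5 + 25)² = 30² = 900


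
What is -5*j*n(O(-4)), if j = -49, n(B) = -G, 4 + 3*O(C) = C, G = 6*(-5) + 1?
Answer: 7105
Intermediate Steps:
G = -29 (G = -30 + 1 = -29)
O(C) = -4/3 + C/3
n(B) = 29 (n(B) = -1*(-29) = 29)
-5*j*n(O(-4)) = -(-245)*29 = -5*(-1421) = 7105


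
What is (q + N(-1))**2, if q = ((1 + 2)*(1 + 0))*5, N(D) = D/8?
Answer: 14161/64 ≈ 221.27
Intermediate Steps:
N(D) = D/8 (N(D) = D*(1/8) = D/8)
q = 15 (q = (3*1)*5 = 3*5 = 15)
(q + N(-1))**2 = (15 + (1/8)*(-1))**2 = (15 - 1/8)**2 = (119/8)**2 = 14161/64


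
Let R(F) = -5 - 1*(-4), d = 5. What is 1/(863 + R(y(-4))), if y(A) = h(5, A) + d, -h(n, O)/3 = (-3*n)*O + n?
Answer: 1/862 ≈ 0.0011601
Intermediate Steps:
h(n, O) = -3*n + 9*O*n (h(n, O) = -3*((-3*n)*O + n) = -3*(-3*O*n + n) = -3*(n - 3*O*n) = -3*n + 9*O*n)
y(A) = -10 + 45*A (y(A) = 3*5*(-1 + 3*A) + 5 = (-15 + 45*A) + 5 = -10 + 45*A)
R(F) = -1 (R(F) = -5 + 4 = -1)
1/(863 + R(y(-4))) = 1/(863 - 1) = 1/862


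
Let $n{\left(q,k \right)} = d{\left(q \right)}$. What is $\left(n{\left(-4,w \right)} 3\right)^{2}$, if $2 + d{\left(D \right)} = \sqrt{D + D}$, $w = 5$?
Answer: $36 \left(1 - i \sqrt{2}\right)^{2} \approx -36.0 - 101.82 i$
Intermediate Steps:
$d{\left(D \right)} = -2 + \sqrt{2} \sqrt{D}$ ($d{\left(D \right)} = -2 + \sqrt{D + D} = -2 + \sqrt{2 D} = -2 + \sqrt{2} \sqrt{D}$)
$n{\left(q,k \right)} = -2 + \sqrt{2} \sqrt{q}$
$\left(n{\left(-4,w \right)} 3\right)^{2} = \left(\left(-2 + \sqrt{2} \sqrt{-4}\right) 3\right)^{2} = \left(\left(-2 + \sqrt{2} \cdot 2 i\right) 3\right)^{2} = \left(\left(-2 + 2 i \sqrt{2}\right) 3\right)^{2} = \left(-6 + 6 i \sqrt{2}\right)^{2}$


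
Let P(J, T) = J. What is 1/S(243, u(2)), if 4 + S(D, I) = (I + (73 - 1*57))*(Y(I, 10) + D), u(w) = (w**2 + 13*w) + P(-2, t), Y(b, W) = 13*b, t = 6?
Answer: 1/26704 ≈ 3.7448e-5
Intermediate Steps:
u(w) = -2 + w**2 + 13*w (u(w) = (w**2 + 13*w) - 2 = -2 + w**2 + 13*w)
S(D, I) = -4 + (16 + I)*(D + 13*I) (S(D, I) = -4 + (I + (73 - 1*57))*(13*I + D) = -4 + (I + (73 - 57))*(D + 13*I) = -4 + (I + 16)*(D + 13*I) = -4 + (16 + I)*(D + 13*I))
1/S(243, u(2)) = 1/(-4 + 13*(-2 + 2**2 + 13*2)**2 + 16*243 + 208*(-2 + 2**2 + 13*2) + 243*(-2 + 2**2 + 13*2)) = 1/(-4 + 13*(-2 + 4 + 26)**2 + 3888 + 208*(-2 + 4 + 26) + 243*(-2 + 4 + 26)) = 1/(-4 + 13*28**2 + 3888 + 208*28 + 243*28) = 1/(-4 + 13*784 + 3888 + 5824 + 6804) = 1/(-4 + 10192 + 3888 + 5824 + 6804) = 1/26704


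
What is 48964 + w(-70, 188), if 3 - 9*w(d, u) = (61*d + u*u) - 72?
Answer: 136559/3 ≈ 45520.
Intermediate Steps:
w(d, u) = 25/3 - 61*d/9 - u**2/9 (w(d, u) = 1/3 - ((61*d + u*u) - 72)/9 = 1/3 - ((61*d + u**2) - 72)/9 = 1/3 - ((u**2 + 61*d) - 72)/9 = 1/3 - (-72 + u**2 + 61*d)/9 = 1/3 + (8 - 61*d/9 - u**2/9) = 25/3 - 61*d/9 - u**2/9)
48964 + w(-70, 188) = 48964 + (25/3 - 61/9*(-70) - 1/9*188**2) = 48964 + (25/3 + 4270/9 - 1/9*35344) = 48964 + (25/3 + 4270/9 - 35344/9) = 48964 - 10333/3 = 136559/3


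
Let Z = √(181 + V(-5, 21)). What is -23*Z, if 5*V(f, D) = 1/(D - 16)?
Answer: -23*√4526/5 ≈ -309.47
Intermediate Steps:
V(f, D) = 1/(5*(-16 + D)) (V(f, D) = 1/(5*(D - 16)) = 1/(5*(-16 + D)))
Z = √4526/5 (Z = √(181 + 1/(5*(-16 + 21))) = √(181 + (⅕)/5) = √(181 + (⅕)*(⅕)) = √(181 + 1/25) = √(4526/25) = √4526/5 ≈ 13.455)
-23*Z = -23*√4526/5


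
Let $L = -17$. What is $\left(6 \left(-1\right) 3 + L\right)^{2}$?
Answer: $1225$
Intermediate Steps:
$\left(6 \left(-1\right) 3 + L\right)^{2} = \left(6 \left(-1\right) 3 - 17\right)^{2} = \left(\left(-6\right) 3 - 17\right)^{2} = \left(-18 - 17\right)^{2} = \left(-35\right)^{2} = 1225$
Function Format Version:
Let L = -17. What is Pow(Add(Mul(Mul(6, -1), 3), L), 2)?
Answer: 1225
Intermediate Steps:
Pow(Add(Mul(Mul(6, -1), 3), L), 2) = Pow(Add(Mul(Mul(6, -1), 3), -17), 2) = Pow(Add(Mul(-6, 3), -17), 2) = Pow(Add(-18, -17), 2) = Pow(-35, 2) = 1225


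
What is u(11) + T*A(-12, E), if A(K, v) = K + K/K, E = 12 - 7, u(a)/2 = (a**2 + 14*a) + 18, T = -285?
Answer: 3721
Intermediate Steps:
u(a) = 36 + 2*a**2 + 28*a (u(a) = 2*((a**2 + 14*a) + 18) = 2*(18 + a**2 + 14*a) = 36 + 2*a**2 + 28*a)
E = 5
A(K, v) = 1 + K (A(K, v) = K + 1 = 1 + K)
u(11) + T*A(-12, E) = (36 + 2*11**2 + 28*11) - 285*(1 - 12) = (36 + 2*121 + 308) - 285*(-11) = (36 + 242 + 308) + 3135 = 586 + 3135 = 3721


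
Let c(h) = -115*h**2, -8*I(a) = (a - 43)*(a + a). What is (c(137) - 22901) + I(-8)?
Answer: -2181438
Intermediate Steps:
I(a) = -a*(-43 + a)/4 (I(a) = -(a - 43)*(a + a)/8 = -(-43 + a)*2*a/8 = -a*(-43 + a)/4)
(c(137) - 22901) + I(-8) = (-115*137**2 - 22901) + (1/4)*(-8)*(43 - 1*(-8)) = (-115*18769 - 22901) + (1/4)*(-8)*(43 + 8) = (-2158435 - 22901) + (1/4)*(-8)*51 = -2181336 - 102 = -2181438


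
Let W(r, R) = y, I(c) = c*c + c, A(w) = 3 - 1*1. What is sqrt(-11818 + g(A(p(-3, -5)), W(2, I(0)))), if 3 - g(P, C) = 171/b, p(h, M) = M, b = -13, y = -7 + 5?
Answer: 4*I*sqrt(124657)/13 ≈ 108.64*I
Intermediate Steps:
y = -2
A(w) = 2 (A(w) = 3 - 1 = 2)
I(c) = c + c**2 (I(c) = c**2 + c = c + c**2)
W(r, R) = -2
g(P, C) = 210/13 (g(P, C) = 3 - 171/(-13) = 3 - 171*(-1)/13 = 3 - 1*(-171/13) = 3 + 171/13 = 210/13)
sqrt(-11818 + g(A(p(-3, -5)), W(2, I(0)))) = sqrt(-11818 + 210/13) = sqrt(-153424/13) = 4*I*sqrt(124657)/13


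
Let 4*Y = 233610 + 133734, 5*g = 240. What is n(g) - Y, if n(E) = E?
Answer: -91788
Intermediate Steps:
g = 48 (g = (⅕)*240 = 48)
Y = 91836 (Y = (233610 + 133734)/4 = (¼)*367344 = 91836)
n(g) - Y = 48 - 1*91836 = 48 - 91836 = -91788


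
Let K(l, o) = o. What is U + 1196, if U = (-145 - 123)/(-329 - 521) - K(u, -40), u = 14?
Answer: 525434/425 ≈ 1236.3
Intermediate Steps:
U = 17134/425 (U = (-145 - 123)/(-329 - 521) - 1*(-40) = -268/(-850) + 40 = -268*(-1/850) + 40 = 134/425 + 40 = 17134/425 ≈ 40.315)
U + 1196 = 17134/425 + 1196 = 525434/425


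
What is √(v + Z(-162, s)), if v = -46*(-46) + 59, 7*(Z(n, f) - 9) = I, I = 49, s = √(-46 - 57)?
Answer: √2191 ≈ 46.808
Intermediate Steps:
s = I*√103 (s = √(-103) = I*√103 ≈ 10.149*I)
Z(n, f) = 16 (Z(n, f) = 9 + (⅐)*49 = 9 + 7 = 16)
v = 2175 (v = 2116 + 59 = 2175)
√(v + Z(-162, s)) = √(2175 + 16) = √2191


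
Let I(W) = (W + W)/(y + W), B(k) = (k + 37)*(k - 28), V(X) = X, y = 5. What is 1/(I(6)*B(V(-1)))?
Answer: -11/12528 ≈ -0.00087803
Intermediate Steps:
B(k) = (-28 + k)*(37 + k) (B(k) = (37 + k)*(-28 + k) = (-28 + k)*(37 + k))
I(W) = 2*W/(5 + W) (I(W) = (W + W)/(5 + W) = (2*W)/(5 + W) = 2*W/(5 + W))
1/(I(6)*B(V(-1))) = 1/((2*6/(5 + 6))*(-1036 + (-1)² + 9*(-1))) = 1/((2*6/11)*(-1036 + 1 - 9)) = 1/((2*6*(1/11))*(-1044)) = 1/((12/11)*(-1044)) = 1/(-12528/11) = -11/12528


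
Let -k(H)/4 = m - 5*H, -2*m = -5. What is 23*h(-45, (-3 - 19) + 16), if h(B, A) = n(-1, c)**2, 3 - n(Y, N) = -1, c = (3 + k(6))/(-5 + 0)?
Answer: 368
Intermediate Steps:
m = 5/2 (m = -1/2*(-5) = 5/2 ≈ 2.5000)
k(H) = -10 + 20*H (k(H) = -4*(5/2 - 5*H) = -10 + 20*H)
c = -113/5 (c = (3 + (-10 + 20*6))/(-5 + 0) = (3 + (-10 + 120))/(-5) = (3 + 110)*(-1/5) = 113*(-1/5) = -113/5 ≈ -22.600)
n(Y, N) = 4 (n(Y, N) = 3 - 1*(-1) = 3 + 1 = 4)
h(B, A) = 16 (h(B, A) = 4**2 = 16)
23*h(-45, (-3 - 19) + 16) = 23*16 = 368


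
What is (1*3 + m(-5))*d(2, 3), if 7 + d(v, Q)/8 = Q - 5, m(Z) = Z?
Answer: 144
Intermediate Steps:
d(v, Q) = -96 + 8*Q (d(v, Q) = -56 + 8*(Q - 5) = -56 + 8*(-5 + Q) = -56 + (-40 + 8*Q) = -96 + 8*Q)
(1*3 + m(-5))*d(2, 3) = (1*3 - 5)*(-96 + 8*3) = (3 - 5)*(-96 + 24) = -2*(-72) = 144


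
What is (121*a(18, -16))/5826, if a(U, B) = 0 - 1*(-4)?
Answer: 242/2913 ≈ 0.083076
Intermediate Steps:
a(U, B) = 4 (a(U, B) = 0 + 4 = 4)
(121*a(18, -16))/5826 = (121*4)/5826 = 484*(1/5826) = 242/2913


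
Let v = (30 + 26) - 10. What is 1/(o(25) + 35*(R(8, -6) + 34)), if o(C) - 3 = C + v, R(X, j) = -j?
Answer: 1/1474 ≈ 0.00067843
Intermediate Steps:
v = 46 (v = 56 - 10 = 46)
o(C) = 49 + C (o(C) = 3 + (C + 46) = 3 + (46 + C) = 49 + C)
1/(o(25) + 35*(R(8, -6) + 34)) = 1/((49 + 25) + 35*(-1*(-6) + 34)) = 1/(74 + 35*(6 + 34)) = 1/(74 + 35*40) = 1/(74 + 1400) = 1/1474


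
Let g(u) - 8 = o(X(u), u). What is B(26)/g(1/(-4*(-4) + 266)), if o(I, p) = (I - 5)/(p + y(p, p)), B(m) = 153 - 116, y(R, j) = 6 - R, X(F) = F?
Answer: 62604/12127 ≈ 5.1624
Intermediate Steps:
B(m) = 37
o(I, p) = -5/6 + I/6 (o(I, p) = (I - 5)/(p + (6 - p)) = (-5 + I)/6 = (-5 + I)*(1/6) = -5/6 + I/6)
g(u) = 43/6 + u/6 (g(u) = 8 + (-5/6 + u/6) = 43/6 + u/6)
B(26)/g(1/(-4*(-4) + 266)) = 37/(43/6 + 1/(6*(-4*(-4) + 266))) = 37/(43/6 + 1/(6*(16 + 266))) = 37/(43/6 + (1/6)/282) = 37/(43/6 + (1/6)*(1/282)) = 37/(43/6 + 1/1692) = 37/(12127/1692) = 37*(1692/12127) = 62604/12127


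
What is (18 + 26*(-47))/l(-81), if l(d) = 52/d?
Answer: 24381/13 ≈ 1875.5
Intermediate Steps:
(18 + 26*(-47))/l(-81) = (18 + 26*(-47))/((52/(-81))) = (18 - 1222)/((52*(-1/81))) = -1204/(-52/81) = -1204*(-81/52) = 24381/13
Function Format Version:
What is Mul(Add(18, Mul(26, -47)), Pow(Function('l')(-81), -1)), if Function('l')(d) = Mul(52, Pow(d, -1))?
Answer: Rational(24381, 13) ≈ 1875.5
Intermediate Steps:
Mul(Add(18, Mul(26, -47)), Pow(Function('l')(-81), -1)) = Mul(Add(18, Mul(26, -47)), Pow(Mul(52, Pow(-81, -1)), -1)) = Mul(Add(18, -1222), Pow(Mul(52, Rational(-1, 81)), -1)) = Mul(-1204, Pow(Rational(-52, 81), -1)) = Mul(-1204, Rational(-81, 52)) = Rational(24381, 13)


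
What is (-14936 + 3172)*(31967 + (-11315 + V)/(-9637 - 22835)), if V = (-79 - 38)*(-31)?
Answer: -1526437984696/4059 ≈ -3.7606e+8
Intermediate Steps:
V = 3627 (V = -117*(-31) = 3627)
(-14936 + 3172)*(31967 + (-11315 + V)/(-9637 - 22835)) = (-14936 + 3172)*(31967 + (-11315 + 3627)/(-9637 - 22835)) = -11764*(31967 - 7688/(-32472)) = -11764*(31967 - 7688*(-1/32472)) = -11764*(31967 + 961/4059) = -11764*129755014/4059 = -1526437984696/4059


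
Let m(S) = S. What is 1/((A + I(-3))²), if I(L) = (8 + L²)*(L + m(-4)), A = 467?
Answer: 1/121104 ≈ 8.2574e-6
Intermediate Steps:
I(L) = (-4 + L)*(8 + L²) (I(L) = (8 + L²)*(L - 4) = (8 + L²)*(-4 + L) = (-4 + L)*(8 + L²))
1/((A + I(-3))²) = 1/((467 + (-32 + (-3)³ - 4*(-3)² + 8*(-3)))²) = 1/((467 + (-32 - 27 - 4*9 - 24))²) = 1/((467 + (-32 - 27 - 36 - 24))²) = 1/((467 - 119)²) = 1/(348²) = 1/121104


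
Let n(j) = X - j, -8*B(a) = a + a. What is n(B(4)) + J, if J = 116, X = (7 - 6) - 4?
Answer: 114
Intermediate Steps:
B(a) = -a/4 (B(a) = -(a + a)/8 = -a/4)
X = -3 (X = 1 - 4 = -3)
n(j) = -3 - j
n(B(4)) + J = (-3 - (-1)*4/4) + 116 = (-3 - 1*(-1)) + 116 = (-3 + 1) + 116 = -2 + 116 = 114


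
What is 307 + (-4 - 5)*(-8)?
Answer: 379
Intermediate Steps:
307 + (-4 - 5)*(-8) = 307 - 9*(-8) = 307 + 72 = 379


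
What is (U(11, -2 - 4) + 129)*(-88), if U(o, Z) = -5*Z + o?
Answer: -14960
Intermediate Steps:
U(o, Z) = o - 5*Z
(U(11, -2 - 4) + 129)*(-88) = ((11 - 5*(-2 - 4)) + 129)*(-88) = ((11 - 5*(-6)) + 129)*(-88) = ((11 + 30) + 129)*(-88) = (41 + 129)*(-88) = 170*(-88) = -14960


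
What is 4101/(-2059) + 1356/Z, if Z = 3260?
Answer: -2644314/1678085 ≈ -1.5758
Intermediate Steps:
4101/(-2059) + 1356/Z = 4101/(-2059) + 1356/3260 = 4101*(-1/2059) + 1356*(1/3260) = -4101/2059 + 339/815 = -2644314/1678085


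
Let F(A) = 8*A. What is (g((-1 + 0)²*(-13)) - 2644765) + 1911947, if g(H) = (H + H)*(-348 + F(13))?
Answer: -726474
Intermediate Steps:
g(H) = -488*H (g(H) = (H + H)*(-348 + 8*13) = (2*H)*(-348 + 104) = (2*H)*(-244) = -488*H)
(g((-1 + 0)²*(-13)) - 2644765) + 1911947 = (-488*(-1 + 0)²*(-13) - 2644765) + 1911947 = (-488*(-1)²*(-13) - 2644765) + 1911947 = (-488*(-13) - 2644765) + 1911947 = (6344 - 2644765) + 1911947 = -2638421 + 1911947 = -726474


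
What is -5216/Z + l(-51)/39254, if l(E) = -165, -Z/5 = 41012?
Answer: 42728491/2012356310 ≈ 0.021233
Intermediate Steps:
Z = -205060 (Z = -5*41012 = -205060)
-5216/Z + l(-51)/39254 = -5216/(-205060) - 165/39254 = -5216*(-1/205060) - 165*1/39254 = 1304/51265 - 165/39254 = 42728491/2012356310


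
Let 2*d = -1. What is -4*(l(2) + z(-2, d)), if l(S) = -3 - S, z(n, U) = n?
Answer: 28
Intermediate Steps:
d = -½ (d = (½)*(-1) = -½ ≈ -0.50000)
-4*(l(2) + z(-2, d)) = -4*((-3 - 1*2) - 2) = -4*((-3 - 2) - 2) = -4*(-5 - 2) = -4*(-7) = 28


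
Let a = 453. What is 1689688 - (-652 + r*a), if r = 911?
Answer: 1277657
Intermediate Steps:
1689688 - (-652 + r*a) = 1689688 - (-652 + 911*453) = 1689688 - (-652 + 412683) = 1689688 - 1*412031 = 1689688 - 412031 = 1277657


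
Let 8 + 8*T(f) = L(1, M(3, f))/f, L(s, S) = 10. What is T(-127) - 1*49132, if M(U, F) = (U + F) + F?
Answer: -24959569/508 ≈ -49133.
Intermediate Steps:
M(U, F) = U + 2*F (M(U, F) = (F + U) + F = U + 2*F)
T(f) = -1 + 5/(4*f) (T(f) = -1 + (10/f)/8 = -1 + 5/(4*f))
T(-127) - 1*49132 = (5/4 - 1*(-127))/(-127) - 1*49132 = -(5/4 + 127)/127 - 49132 = -1/127*513/4 - 49132 = -513/508 - 49132 = -24959569/508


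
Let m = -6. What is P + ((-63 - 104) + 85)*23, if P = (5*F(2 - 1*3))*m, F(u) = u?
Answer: -1856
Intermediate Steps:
P = 30 (P = (5*(2 - 1*3))*(-6) = (5*(2 - 3))*(-6) = (5*(-1))*(-6) = -5*(-6) = 30)
P + ((-63 - 104) + 85)*23 = 30 + ((-63 - 104) + 85)*23 = 30 + (-167 + 85)*23 = 30 - 82*23 = 30 - 1886 = -1856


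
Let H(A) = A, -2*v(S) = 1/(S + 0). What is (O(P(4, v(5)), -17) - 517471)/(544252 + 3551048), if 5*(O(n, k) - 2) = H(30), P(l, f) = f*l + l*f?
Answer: -30439/240900 ≈ -0.12636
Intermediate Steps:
v(S) = -1/(2*S) (v(S) = -1/(2*(S + 0)) = -1/(2*S))
P(l, f) = 2*f*l (P(l, f) = f*l + f*l = 2*f*l)
O(n, k) = 8 (O(n, k) = 2 + (1/5)*30 = 2 + 6 = 8)
(O(P(4, v(5)), -17) - 517471)/(544252 + 3551048) = (8 - 517471)/(544252 + 3551048) = -517463/4095300 = -517463*1/4095300 = -30439/240900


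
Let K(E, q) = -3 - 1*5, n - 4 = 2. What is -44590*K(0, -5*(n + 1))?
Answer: 356720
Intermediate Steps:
n = 6 (n = 4 + 2 = 6)
K(E, q) = -8 (K(E, q) = -3 - 5 = -8)
-44590*K(0, -5*(n + 1)) = -44590*(-8) = 356720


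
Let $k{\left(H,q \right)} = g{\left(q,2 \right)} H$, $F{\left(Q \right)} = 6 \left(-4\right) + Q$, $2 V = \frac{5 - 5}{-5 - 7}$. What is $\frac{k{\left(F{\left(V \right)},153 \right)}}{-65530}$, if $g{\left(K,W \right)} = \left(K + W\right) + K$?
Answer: $\frac{3696}{32765} \approx 0.1128$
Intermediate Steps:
$V = 0$ ($V = \frac{\left(5 - 5\right) \frac{1}{-5 - 7}}{2} = \frac{0 \frac{1}{-12}}{2} = \frac{0 \left(- \frac{1}{12}\right)}{2} = \frac{1}{2} \cdot 0 = 0$)
$g{\left(K,W \right)} = W + 2 K$
$F{\left(Q \right)} = -24 + Q$
$k{\left(H,q \right)} = H \left(2 + 2 q\right)$ ($k{\left(H,q \right)} = \left(2 + 2 q\right) H = H \left(2 + 2 q\right)$)
$\frac{k{\left(F{\left(V \right)},153 \right)}}{-65530} = \frac{2 \left(-24 + 0\right) \left(1 + 153\right)}{-65530} = 2 \left(-24\right) 154 \left(- \frac{1}{65530}\right) = \left(-7392\right) \left(- \frac{1}{65530}\right) = \frac{3696}{32765}$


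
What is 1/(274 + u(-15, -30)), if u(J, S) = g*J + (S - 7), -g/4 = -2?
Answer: 1/117 ≈ 0.0085470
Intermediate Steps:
g = 8 (g = -4*(-2) = 8)
u(J, S) = -7 + S + 8*J (u(J, S) = 8*J + (S - 7) = 8*J + (-7 + S) = -7 + S + 8*J)
1/(274 + u(-15, -30)) = 1/(274 + (-7 - 30 + 8*(-15))) = 1/(274 + (-7 - 30 - 120)) = 1/(274 - 157) = 1/117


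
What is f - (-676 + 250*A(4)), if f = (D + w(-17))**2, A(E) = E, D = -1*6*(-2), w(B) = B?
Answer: -299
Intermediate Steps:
D = 12 (D = -6*(-2) = 12)
f = 25 (f = (12 - 17)**2 = (-5)**2 = 25)
f - (-676 + 250*A(4)) = 25 - (-676 + 250*4) = 25 - (-676 + 1000) = 25 - 1*324 = 25 - 324 = -299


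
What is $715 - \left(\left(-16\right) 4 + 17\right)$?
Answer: $762$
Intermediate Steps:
$715 - \left(\left(-16\right) 4 + 17\right) = 715 - \left(-64 + 17\right) = 715 - -47 = 715 + 47 = 762$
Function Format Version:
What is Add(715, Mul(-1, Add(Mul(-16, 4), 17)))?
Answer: 762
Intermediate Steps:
Add(715, Mul(-1, Add(Mul(-16, 4), 17))) = Add(715, Mul(-1, Add(-64, 17))) = Add(715, Mul(-1, -47)) = Add(715, 47) = 762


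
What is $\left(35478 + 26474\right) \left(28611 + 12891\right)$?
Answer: $2571131904$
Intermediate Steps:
$\left(35478 + 26474\right) \left(28611 + 12891\right) = 61952 \cdot 41502 = 2571131904$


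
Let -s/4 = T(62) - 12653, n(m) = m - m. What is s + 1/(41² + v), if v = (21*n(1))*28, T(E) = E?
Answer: 84661885/1681 ≈ 50364.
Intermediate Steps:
n(m) = 0
v = 0 (v = (21*0)*28 = 0*28 = 0)
s = 50364 (s = -4*(62 - 12653) = -4*(-12591) = 50364)
s + 1/(41² + v) = 50364 + 1/(41² + 0) = 50364 + 1/(1681 + 0) = 50364 + 1/1681 = 84661885/1681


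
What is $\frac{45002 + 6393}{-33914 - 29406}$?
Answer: $- \frac{10279}{12664} \approx -0.81167$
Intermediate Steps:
$\frac{45002 + 6393}{-33914 - 29406} = \frac{51395}{-63320} = 51395 \left(- \frac{1}{63320}\right) = - \frac{10279}{12664}$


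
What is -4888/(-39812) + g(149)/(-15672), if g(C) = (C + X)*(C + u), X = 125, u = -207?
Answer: 44331065/38995854 ≈ 1.1368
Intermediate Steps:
g(C) = (-207 + C)*(125 + C) (g(C) = (C + 125)*(C - 207) = (125 + C)*(-207 + C) = (-207 + C)*(125 + C))
-4888/(-39812) + g(149)/(-15672) = -4888/(-39812) + (-25875 + 149² - 82*149)/(-15672) = -4888*(-1/39812) + (-25875 + 22201 - 12218)*(-1/15672) = 1222/9953 - 15892*(-1/15672) = 1222/9953 + 3973/3918 = 44331065/38995854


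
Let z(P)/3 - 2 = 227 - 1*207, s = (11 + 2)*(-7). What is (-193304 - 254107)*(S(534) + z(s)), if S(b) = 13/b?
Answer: -5258123209/178 ≈ -2.9540e+7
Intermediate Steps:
s = -91 (s = 13*(-7) = -91)
z(P) = 66 (z(P) = 6 + 3*(227 - 1*207) = 6 + 3*(227 - 207) = 6 + 3*20 = 6 + 60 = 66)
(-193304 - 254107)*(S(534) + z(s)) = (-193304 - 254107)*(13/534 + 66) = -447411*(13*(1/534) + 66) = -447411*(13/534 + 66) = -447411*35257/534 = -5258123209/178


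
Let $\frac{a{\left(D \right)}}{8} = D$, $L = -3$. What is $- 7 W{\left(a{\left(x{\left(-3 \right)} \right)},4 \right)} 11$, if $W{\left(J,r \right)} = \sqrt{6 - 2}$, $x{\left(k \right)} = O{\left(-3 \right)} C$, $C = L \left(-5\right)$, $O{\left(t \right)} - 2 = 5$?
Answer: $-154$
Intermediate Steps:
$O{\left(t \right)} = 7$ ($O{\left(t \right)} = 2 + 5 = 7$)
$C = 15$ ($C = \left(-3\right) \left(-5\right) = 15$)
$x{\left(k \right)} = 105$ ($x{\left(k \right)} = 7 \cdot 15 = 105$)
$a{\left(D \right)} = 8 D$
$W{\left(J,r \right)} = 2$ ($W{\left(J,r \right)} = \sqrt{4} = 2$)
$- 7 W{\left(a{\left(x{\left(-3 \right)} \right)},4 \right)} 11 = \left(-7\right) 2 \cdot 11 = \left(-14\right) 11 = -154$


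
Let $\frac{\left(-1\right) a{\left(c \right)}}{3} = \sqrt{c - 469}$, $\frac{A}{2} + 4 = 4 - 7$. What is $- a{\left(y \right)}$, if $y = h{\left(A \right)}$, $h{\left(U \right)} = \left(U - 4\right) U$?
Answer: $3 i \sqrt{217} \approx 44.193 i$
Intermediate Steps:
$A = -14$ ($A = -8 + 2 \left(4 - 7\right) = -8 + 2 \left(-3\right) = -8 - 6 = -14$)
$h{\left(U \right)} = U \left(-4 + U\right)$ ($h{\left(U \right)} = \left(-4 + U\right) U = U \left(-4 + U\right)$)
$y = 252$ ($y = - 14 \left(-4 - 14\right) = \left(-14\right) \left(-18\right) = 252$)
$a{\left(c \right)} = - 3 \sqrt{-469 + c}$ ($a{\left(c \right)} = - 3 \sqrt{c - 469} = - 3 \sqrt{-469 + c}$)
$- a{\left(y \right)} = - \left(-3\right) \sqrt{-469 + 252} = - \left(-3\right) \sqrt{-217} = - \left(-3\right) i \sqrt{217} = 3 i \sqrt{217}$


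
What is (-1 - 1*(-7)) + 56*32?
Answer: 1798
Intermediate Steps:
(-1 - 1*(-7)) + 56*32 = (-1 + 7) + 1792 = 6 + 1792 = 1798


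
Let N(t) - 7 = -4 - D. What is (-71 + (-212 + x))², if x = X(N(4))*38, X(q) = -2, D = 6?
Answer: 128881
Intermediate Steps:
N(t) = -3 (N(t) = 7 + (-4 - 1*6) = 7 + (-4 - 6) = 7 - 10 = -3)
x = -76 (x = -2*38 = -76)
(-71 + (-212 + x))² = (-71 + (-212 - 76))² = (-71 - 288)² = (-359)² = 128881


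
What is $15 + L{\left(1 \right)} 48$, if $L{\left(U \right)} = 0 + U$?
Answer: $63$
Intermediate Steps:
$L{\left(U \right)} = U$
$15 + L{\left(1 \right)} 48 = 15 + 1 \cdot 48 = 15 + 48 = 63$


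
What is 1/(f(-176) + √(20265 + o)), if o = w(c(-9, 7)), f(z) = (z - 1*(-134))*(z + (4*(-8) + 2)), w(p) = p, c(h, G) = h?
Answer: 721/6236404 - √1266/18709212 ≈ 0.00011371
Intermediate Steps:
f(z) = (-30 + z)*(134 + z) (f(z) = (z + 134)*(z + (-32 + 2)) = (134 + z)*(z - 30) = (134 + z)*(-30 + z) = (-30 + z)*(134 + z))
o = -9
1/(f(-176) + √(20265 + o)) = 1/((-4020 + (-176)² + 104*(-176)) + √(20265 - 9)) = 1/((-4020 + 30976 - 18304) + √20256) = 1/(8652 + 4*√1266)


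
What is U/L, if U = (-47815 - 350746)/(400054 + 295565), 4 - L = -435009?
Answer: -398561/302603308047 ≈ -1.3171e-6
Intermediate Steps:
L = 435013 (L = 4 - 1*(-435009) = 4 + 435009 = 435013)
U = -398561/695619 ≈ -0.57296
U/L = -398561/695619/435013 = -398561/695619*1/435013 = -398561/302603308047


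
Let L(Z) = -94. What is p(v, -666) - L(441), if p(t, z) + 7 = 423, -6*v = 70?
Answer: 510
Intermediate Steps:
v = -35/3 (v = -⅙*70 = -35/3 ≈ -11.667)
p(t, z) = 416 (p(t, z) = -7 + 423 = 416)
p(v, -666) - L(441) = 416 - 1*(-94) = 416 + 94 = 510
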